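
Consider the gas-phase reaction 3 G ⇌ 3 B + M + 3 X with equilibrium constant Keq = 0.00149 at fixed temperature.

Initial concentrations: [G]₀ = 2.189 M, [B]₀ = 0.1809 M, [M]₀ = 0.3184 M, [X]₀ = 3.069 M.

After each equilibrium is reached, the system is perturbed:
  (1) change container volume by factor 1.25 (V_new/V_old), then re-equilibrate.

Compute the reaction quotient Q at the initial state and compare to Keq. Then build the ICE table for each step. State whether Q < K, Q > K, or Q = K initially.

Q₀ = 0.005194 vs Keq = 0.00149 ⇒ Q>K, reverse
Step 1:
                    G           B           M           X
  I             2.189      0.1809      0.3184       3.069
  C           0.05402    -0.05402    -0.01801    -0.05402
  E             2.243      0.1269      0.3004       3.015
  solve Keq expr → x = -0.01801; check Q = 0.00149
Then change container volume by factor 1.25 (V_new/V_old).
Step 2:
                    G           B           M           X
  I             1.794      0.1015      0.2403       2.412
  C          -0.02953     0.02953    0.009844     0.02953
  E             1.765       0.131      0.2502       2.442
  solve Keq expr → x = 0.009844; check Q = 0.00149

Q₀ = 0.005194; Q > K (proceeds reverse)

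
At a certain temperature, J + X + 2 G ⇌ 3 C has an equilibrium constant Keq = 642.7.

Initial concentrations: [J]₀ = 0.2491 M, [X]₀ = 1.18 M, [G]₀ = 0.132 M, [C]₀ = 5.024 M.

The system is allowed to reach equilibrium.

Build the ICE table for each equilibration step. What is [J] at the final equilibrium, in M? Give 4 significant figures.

[J]_eq = 0.4286 M

Q₀ = 2.4760e+04 vs Keq = 642.7 ⇒ Q>K, reverse
Step 1:
                    J           X           G           C
  I            0.2491        1.18       0.132       5.024
  C            0.1795      0.1795      0.3589     -0.5384
  E            0.4286       1.359      0.4909       4.486
  solve Keq expr → x = -0.1795; check Q = 642.7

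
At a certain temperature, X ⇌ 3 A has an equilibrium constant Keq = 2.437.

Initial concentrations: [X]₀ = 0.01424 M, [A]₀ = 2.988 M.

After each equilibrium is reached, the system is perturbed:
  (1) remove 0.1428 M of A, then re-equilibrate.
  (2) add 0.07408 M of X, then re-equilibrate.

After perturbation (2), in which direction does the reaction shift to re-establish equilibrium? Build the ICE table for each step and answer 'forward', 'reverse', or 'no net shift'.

Q₀ = 1873 vs Keq = 2.437 ⇒ Q>K, reverse
Step 1:
                    X           A
  I           0.01424       2.988
  C            0.6122      -1.837
  E            0.6264       1.151
  solve Keq expr → x = -0.6122; check Q = 2.437
Then remove 0.1428 M of A.
Step 2:
                    X           A
  I            0.6264       1.009
  C          -0.03938      0.1181
  E             0.587       1.127
  solve Keq expr → x = 0.03938; check Q = 2.437
Then add 0.07408 M of X.
Step 3:
                    X           A
  I            0.6611       1.127
  C          -0.01267       0.038
  E            0.6485       1.165
  solve Keq expr → x = 0.01267; check Q = 2.437

Direction: forward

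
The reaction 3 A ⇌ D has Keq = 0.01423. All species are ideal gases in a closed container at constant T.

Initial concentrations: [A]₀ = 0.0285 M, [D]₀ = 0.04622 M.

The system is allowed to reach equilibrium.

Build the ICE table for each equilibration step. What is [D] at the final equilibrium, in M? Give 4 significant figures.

Q₀ = 1997 vs Keq = 0.01423 ⇒ Q>K, reverse
Step 1:
                   A          D
  I           0.0285    0.04622
  C           0.1385   -0.04615
  E            0.167 6.6230e-05
  solve Keq expr → x = -0.04615; check Q = 0.01423

[D]_eq = 6.6230e-05 M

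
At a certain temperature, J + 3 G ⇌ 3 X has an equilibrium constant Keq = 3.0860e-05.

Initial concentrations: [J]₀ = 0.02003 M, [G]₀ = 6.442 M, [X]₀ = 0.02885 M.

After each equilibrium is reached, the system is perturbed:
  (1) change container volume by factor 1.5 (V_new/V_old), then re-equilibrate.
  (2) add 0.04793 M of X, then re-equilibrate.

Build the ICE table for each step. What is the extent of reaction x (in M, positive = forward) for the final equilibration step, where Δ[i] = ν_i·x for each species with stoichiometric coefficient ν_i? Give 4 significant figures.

Q₀ = 4.4843e-06 vs Keq = 3.0860e-05 ⇒ Q<K, forward
Step 1:
                   J          G          X
  I          0.02003      6.442    0.02885
  C        -0.006417   -0.01925    0.01925
  E          0.01361      6.423     0.0481
  solve Keq expr → x = 0.006417; check Q = 3.0860e-05
Then change container volume by factor 1.5 (V_new/V_old).
Step 2:
                   J          G          X
  I         0.009075      4.282    0.03207
  C          0.00101    0.00303   -0.00303
  E          0.01009      4.285    0.02904
  solve Keq expr → x = -0.00101; check Q = 3.0860e-05
Then add 0.04793 M of X.
Step 3:
                   J          G          X
  I          0.01009      4.285    0.07697
  C          0.01282    0.03846   -0.03846
  E           0.0229      4.323    0.03851
  solve Keq expr → x = -0.01282; check Q = 3.0860e-05

x = -0.01282 M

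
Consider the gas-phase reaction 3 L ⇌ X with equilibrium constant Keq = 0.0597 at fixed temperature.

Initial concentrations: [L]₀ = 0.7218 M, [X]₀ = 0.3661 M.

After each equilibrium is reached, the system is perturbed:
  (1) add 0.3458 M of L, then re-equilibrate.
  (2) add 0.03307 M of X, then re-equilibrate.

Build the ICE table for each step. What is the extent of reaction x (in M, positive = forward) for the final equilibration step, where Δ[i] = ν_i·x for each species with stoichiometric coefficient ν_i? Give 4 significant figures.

Q₀ = 0.9735 vs Keq = 0.0597 ⇒ Q>K, reverse
Step 1:
                   L          X
  I           0.7218     0.3661
  C            0.643    -0.2143
  E            1.365     0.1518
  solve Keq expr → x = -0.2143; check Q = 0.0597
Then add 0.3458 M of L.
Step 2:
                   L          X
  I            1.711     0.1518
  C          -0.1831    0.06102
  E            1.528     0.2128
  solve Keq expr → x = 0.06102; check Q = 0.0597
Then add 0.03307 M of X.
Step 3:
                   L          X
  I            1.528     0.2459
  C          0.04333   -0.01444
  E            1.571     0.2314
  solve Keq expr → x = -0.01444; check Q = 0.0597

x = -0.01444 M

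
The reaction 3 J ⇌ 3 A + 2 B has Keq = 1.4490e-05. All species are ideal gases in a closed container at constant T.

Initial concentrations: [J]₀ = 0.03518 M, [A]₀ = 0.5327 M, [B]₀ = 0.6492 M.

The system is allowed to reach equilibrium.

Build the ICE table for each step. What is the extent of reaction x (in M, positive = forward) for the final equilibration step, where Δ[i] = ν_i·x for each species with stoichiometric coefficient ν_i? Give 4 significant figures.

x = -0.1681 M

Q₀ = 1463 vs Keq = 1.4490e-05 ⇒ Q>K, reverse
Step 1:
                  J         A         B
  init      0.03518    0.5327    0.6492
  Δ          0.5042   -0.5042   -0.3361
  eq         0.5394   0.02852    0.3131
  solve Keq expr → x = -0.1681; check Q = 1.4490e-05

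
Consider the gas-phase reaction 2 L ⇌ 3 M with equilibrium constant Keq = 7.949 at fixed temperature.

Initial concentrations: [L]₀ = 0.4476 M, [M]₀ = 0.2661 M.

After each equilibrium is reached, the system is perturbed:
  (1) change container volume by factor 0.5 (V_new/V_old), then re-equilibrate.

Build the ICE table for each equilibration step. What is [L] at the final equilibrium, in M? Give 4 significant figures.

[L]_eq = 0.4587 M

Q₀ = 0.09405 vs Keq = 7.949 ⇒ Q<K, forward
Step 1:
                    L           M
  I            0.4476      0.2661
  C           -0.2595      0.3892
  E            0.1881      0.6553
  solve Keq expr → x = 0.1297; check Q = 7.949
Then change container volume by factor 0.5 (V_new/V_old).
Step 2:
                    L           M
  I            0.3763       1.311
  C           0.08239     -0.1236
  E            0.4587       1.187
  solve Keq expr → x = -0.0412; check Q = 7.949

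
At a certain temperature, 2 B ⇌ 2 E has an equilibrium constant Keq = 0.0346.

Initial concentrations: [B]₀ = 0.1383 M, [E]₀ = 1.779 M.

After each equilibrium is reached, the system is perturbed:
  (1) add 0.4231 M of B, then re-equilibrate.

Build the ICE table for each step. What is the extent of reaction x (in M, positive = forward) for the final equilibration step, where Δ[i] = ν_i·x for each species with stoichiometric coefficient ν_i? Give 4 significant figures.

Q₀ = 165.5 vs Keq = 0.0346 ⇒ Q>K, reverse
Step 1:
                    B           E
  init         0.1383       1.779
  Δ             1.478      -1.478
  eq            1.617      0.3007
  solve Keq expr → x = -0.7391; check Q = 0.0346
Then add 0.4231 M of B.
Step 2:
                    B           E
  init           2.04      0.3007
  Δ          -0.06636     0.06636
  eq            1.973      0.3671
  solve Keq expr → x = 0.03318; check Q = 0.0346

x = 0.03318 M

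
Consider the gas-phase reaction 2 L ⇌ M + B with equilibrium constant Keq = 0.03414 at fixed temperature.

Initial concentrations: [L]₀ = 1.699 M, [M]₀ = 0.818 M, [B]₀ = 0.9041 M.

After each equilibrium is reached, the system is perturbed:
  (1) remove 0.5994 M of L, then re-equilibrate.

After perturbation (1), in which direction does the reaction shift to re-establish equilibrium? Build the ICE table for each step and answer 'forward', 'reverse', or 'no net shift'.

Direction: reverse

Q₀ = 0.2562 vs Keq = 0.03414 ⇒ Q>K, reverse
Step 1:
                  L         M         B
  init        1.699     0.818    0.9041
  Δ          0.7961    -0.398    -0.398
  eq          2.495      0.42    0.5061
  solve Keq expr → x = -0.398; check Q = 0.03414
Then remove 0.5994 M of L.
Step 2:
                  L         M         B
  init        1.896      0.42    0.5061
  Δ          0.1611  -0.08056  -0.08056
  eq          2.057    0.3394    0.4255
  solve Keq expr → x = -0.08056; check Q = 0.03414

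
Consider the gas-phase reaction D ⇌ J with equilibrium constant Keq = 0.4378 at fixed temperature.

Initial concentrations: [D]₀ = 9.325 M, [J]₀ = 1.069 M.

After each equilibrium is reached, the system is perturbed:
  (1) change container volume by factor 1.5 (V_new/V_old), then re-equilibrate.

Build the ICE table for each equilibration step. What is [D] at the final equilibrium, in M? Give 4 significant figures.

Q₀ = 0.1146 vs Keq = 0.4378 ⇒ Q<K, forward
Step 1:
                    D           J
  init          9.325       1.069
  Δ            -2.096       2.096
  eq            7.229       3.165
  solve Keq expr → x = 2.096; check Q = 0.4378
Then change container volume by factor 1.5 (V_new/V_old).
Step 2:
                    D           J
  init          4.819        2.11
  Δ                 0           0
  eq            4.819        2.11
  solve Keq expr → x = 0; check Q = 0.4378

[D]_eq = 4.819 M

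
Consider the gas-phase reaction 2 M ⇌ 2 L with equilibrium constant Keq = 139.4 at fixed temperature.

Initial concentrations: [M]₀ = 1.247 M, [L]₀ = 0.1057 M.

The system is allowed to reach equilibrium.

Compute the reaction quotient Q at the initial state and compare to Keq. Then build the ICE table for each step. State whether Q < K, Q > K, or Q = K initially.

Q₀ = 0.007185 vs Keq = 139.4 ⇒ Q<K, forward
Step 1:
                    M           L
  I             1.247      0.1057
  C            -1.141       1.141
  E            0.1056       1.247
  solve Keq expr → x = 0.5707; check Q = 139.4

Q₀ = 0.007185; Q < K (proceeds forward)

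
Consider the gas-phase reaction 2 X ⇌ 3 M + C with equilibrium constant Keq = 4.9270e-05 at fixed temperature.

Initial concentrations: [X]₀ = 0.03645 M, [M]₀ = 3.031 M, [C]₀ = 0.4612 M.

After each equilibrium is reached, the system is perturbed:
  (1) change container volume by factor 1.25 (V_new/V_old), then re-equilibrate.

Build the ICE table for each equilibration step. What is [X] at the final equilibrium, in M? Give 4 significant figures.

[X]_eq = 0.7671 M

Q₀ = 9666 vs Keq = 4.9270e-05 ⇒ Q>K, reverse
Step 1:
                    X           M           C
  Initial     0.03645       3.031      0.4612
  Change       0.9224      -1.384     -0.4612
  Equil        0.9588       1.647  1.0131e-05
  solve Keq expr → x = -0.4612; check Q = 4.9270e-05
Then change container volume by factor 1.25 (V_new/V_old).
Step 2:
                    X           M           C
  Initial      0.7671       1.318  8.1047e-06
  Change  -9.1163e-06  1.3675e-05  4.5582e-06
  Equil        0.7671       1.318  1.2663e-05
  solve Keq expr → x = 4.5582e-06; check Q = 4.9270e-05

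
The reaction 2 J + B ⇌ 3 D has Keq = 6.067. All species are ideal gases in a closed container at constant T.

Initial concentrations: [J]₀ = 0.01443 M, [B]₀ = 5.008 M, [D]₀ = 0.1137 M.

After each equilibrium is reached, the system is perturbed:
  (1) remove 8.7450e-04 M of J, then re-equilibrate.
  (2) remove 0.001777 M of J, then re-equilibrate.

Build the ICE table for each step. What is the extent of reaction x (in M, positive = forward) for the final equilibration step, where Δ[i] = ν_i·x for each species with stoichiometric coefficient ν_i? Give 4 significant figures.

x = -7.7766e-04 M

Q₀ = 1.41 vs Keq = 6.067 ⇒ Q<K, forward
Step 1:
                    J           B           D
  I           0.01443       5.008      0.1137
  C         -0.006551   -0.003276    0.009827
  E          0.007879       5.005      0.1235
  solve Keq expr → x = 0.003276; check Q = 6.067
Then remove 8.7450e-04 M of J.
Step 2:
                    J           B           D
  I          0.007004       5.005      0.1235
  C        7.6471e-04  3.8236e-04   -0.001147
  E          0.007769       5.005      0.1224
  solve Keq expr → x = -3.8236e-04; check Q = 6.067
Then remove 0.001777 M of J.
Step 3:
                    J           B           D
  I          0.005992       5.005      0.1224
  C          0.001555  7.7766e-04   -0.002333
  E          0.007547       5.006        0.12
  solve Keq expr → x = -7.7766e-04; check Q = 6.067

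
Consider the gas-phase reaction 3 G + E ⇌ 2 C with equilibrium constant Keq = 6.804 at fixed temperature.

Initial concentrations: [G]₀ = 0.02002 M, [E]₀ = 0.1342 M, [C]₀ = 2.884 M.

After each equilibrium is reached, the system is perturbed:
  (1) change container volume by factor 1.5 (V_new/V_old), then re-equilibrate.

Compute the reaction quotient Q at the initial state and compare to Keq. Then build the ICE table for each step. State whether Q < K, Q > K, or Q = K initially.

Q₀ = 7.7241e+06; Q > K (proceeds reverse)

Q₀ = 7.7241e+06 vs Keq = 6.804 ⇒ Q>K, reverse
Step 1:
                    G           E           C
  I           0.02002      0.1342       2.884
  C             1.091      0.3638     -0.7275
  E             1.111       0.498       2.156
  solve Keq expr → x = -0.3638; check Q = 6.804
Then change container volume by factor 1.5 (V_new/V_old).
Step 2:
                    G           E           C
  I            0.7409       0.332       1.438
  C            0.1449     0.04831    -0.09661
  E            0.8858      0.3803       1.341
  solve Keq expr → x = -0.04831; check Q = 6.804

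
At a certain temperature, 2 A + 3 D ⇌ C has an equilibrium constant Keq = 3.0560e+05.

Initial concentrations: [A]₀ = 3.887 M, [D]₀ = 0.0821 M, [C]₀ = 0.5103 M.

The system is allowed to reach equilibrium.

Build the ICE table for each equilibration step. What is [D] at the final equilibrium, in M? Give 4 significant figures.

Q₀ = 61.03 vs Keq = 3.0560e+05 ⇒ Q<K, forward
Step 1:
                  A         D         C
  init        3.887    0.0821    0.5103
  Δ        -0.05145  -0.07718   0.02573
  eq          3.836  0.004922     0.536
  solve Keq expr → x = 0.02573; check Q = 3.0560e+05

[D]_eq = 0.004922 M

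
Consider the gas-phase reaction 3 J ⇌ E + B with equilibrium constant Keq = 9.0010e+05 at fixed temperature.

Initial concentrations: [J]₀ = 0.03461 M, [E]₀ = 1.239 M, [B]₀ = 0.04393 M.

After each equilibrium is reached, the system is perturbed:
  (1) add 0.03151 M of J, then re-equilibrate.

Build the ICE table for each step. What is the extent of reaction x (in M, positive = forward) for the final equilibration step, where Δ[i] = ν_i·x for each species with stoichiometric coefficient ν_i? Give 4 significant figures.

x = 0.01041 M

Q₀ = 1313 vs Keq = 9.0010e+05 ⇒ Q<K, forward
Step 1:
                  J         E         B
  init      0.03461     1.239   0.04393
  Δ        -0.03039   0.01013   0.01013
  eq       0.004218     1.249   0.05406
  solve Keq expr → x = 0.01013; check Q = 9.0010e+05
Then add 0.03151 M of J.
Step 2:
                  J         E         B
  init      0.03573     1.249   0.05406
  Δ        -0.03124   0.01041   0.01041
  eq       0.004485      1.26   0.06447
  solve Keq expr → x = 0.01041; check Q = 9.0010e+05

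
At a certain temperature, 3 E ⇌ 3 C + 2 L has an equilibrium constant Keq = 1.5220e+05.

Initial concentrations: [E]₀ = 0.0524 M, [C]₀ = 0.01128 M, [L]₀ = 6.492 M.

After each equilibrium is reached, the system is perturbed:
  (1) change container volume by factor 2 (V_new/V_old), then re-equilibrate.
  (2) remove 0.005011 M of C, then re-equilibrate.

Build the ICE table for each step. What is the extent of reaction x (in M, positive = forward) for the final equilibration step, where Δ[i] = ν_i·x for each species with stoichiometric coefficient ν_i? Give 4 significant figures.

Q₀ = 0.4204 vs Keq = 1.5220e+05 ⇒ Q<K, forward
Step 1:
                  E         C         L
  init       0.0524   0.01128     6.492
  Δ        -0.04849   0.04849   0.03233
  eq       0.003909   0.05977     6.524
  solve Keq expr → x = 0.01616; check Q = 1.5220e+05
Then change container volume by factor 2 (V_new/V_old).
Step 2:
                  E         C         L
  init     0.001954   0.02989     3.262
  Δ       -6.9448e-04 6.9448e-04 4.6298e-04
  eq        0.00126   0.03058     3.263
  solve Keq expr → x = 2.3149e-04; check Q = 1.5220e+05
Then remove 0.005011 M of C.
Step 3:
                  E         C         L
  init      0.00126   0.02557     3.263
  Δ       -1.9826e-04 1.9826e-04 1.3217e-04
  eq       0.001062   0.02577     3.263
  solve Keq expr → x = 6.6087e-05; check Q = 1.5220e+05

x = 6.6087e-05 M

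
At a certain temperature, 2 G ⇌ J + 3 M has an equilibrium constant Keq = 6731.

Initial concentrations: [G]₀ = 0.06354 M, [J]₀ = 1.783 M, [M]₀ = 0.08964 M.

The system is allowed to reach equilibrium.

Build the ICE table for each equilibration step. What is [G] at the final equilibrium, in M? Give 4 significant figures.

Q₀ = 0.3181 vs Keq = 6731 ⇒ Q<K, forward
Step 1:
                  G         J         M
  I         0.06354     1.783   0.08964
  C        -0.06225   0.03113   0.09338
  E        0.001285     1.814     0.183
  solve Keq expr → x = 0.03113; check Q = 6731

[G]_eq = 0.001285 M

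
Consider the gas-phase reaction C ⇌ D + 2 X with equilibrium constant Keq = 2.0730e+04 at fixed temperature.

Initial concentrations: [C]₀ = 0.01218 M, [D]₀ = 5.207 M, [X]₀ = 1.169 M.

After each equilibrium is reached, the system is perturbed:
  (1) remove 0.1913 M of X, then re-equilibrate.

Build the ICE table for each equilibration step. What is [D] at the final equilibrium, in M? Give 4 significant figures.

[D]_eq = 5.219 M

Q₀ = 584.2 vs Keq = 2.0730e+04 ⇒ Q<K, forward
Step 1:
                  C         D         X
  Initial   0.01218     5.207     1.169
  Change   -0.01182   0.01182   0.02364
  Equil   3.5809e-04     5.219     1.193
  solve Keq expr → x = 0.01182; check Q = 2.0730e+04
Then remove 0.1913 M of X.
Step 2:
                  C         D         X
  Initial 3.5809e-04     5.219     1.001
  Change  -1.0555e-04 1.0555e-04 2.1110e-04
  Equil   2.5254e-04     5.219     1.002
  solve Keq expr → x = 1.0555e-04; check Q = 2.0730e+04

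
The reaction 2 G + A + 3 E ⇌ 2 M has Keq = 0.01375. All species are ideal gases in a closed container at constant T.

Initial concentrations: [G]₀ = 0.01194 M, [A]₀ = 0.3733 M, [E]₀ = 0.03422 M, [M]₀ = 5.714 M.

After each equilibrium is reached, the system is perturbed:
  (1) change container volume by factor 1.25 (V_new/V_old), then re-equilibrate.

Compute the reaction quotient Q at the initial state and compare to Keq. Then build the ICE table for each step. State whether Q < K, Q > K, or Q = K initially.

Q₀ = 1.5310e+10; Q > K (proceeds reverse)

Q₀ = 1.5310e+10 vs Keq = 0.01375 ⇒ Q>K, reverse
Step 1:
                  G         A         E         M
  init      0.01194    0.3733   0.03422     5.714
  Δ           2.605     1.303     3.908    -2.605
  eq          2.617     1.676     3.942     3.109
  solve Keq expr → x = -1.303; check Q = 0.01375
Then change container volume by factor 1.25 (V_new/V_old).
Step 2:
                  G         A         E         M
  init        2.094     1.341     3.153     2.487
  Δ          0.2586    0.1293    0.3879   -0.2586
  eq          2.352      1.47     3.541     2.229
  solve Keq expr → x = -0.1293; check Q = 0.01375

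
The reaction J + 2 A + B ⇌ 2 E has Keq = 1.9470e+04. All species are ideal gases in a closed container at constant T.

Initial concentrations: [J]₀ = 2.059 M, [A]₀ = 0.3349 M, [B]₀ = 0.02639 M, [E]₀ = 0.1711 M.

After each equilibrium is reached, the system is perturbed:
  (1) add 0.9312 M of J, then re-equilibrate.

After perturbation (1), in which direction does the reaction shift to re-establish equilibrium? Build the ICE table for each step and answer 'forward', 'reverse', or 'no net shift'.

Direction: forward

Q₀ = 4.804 vs Keq = 1.9470e+04 ⇒ Q<K, forward
Step 1:
                   J          A          B          E
  Initial      2.059     0.3349    0.02639     0.1711
  Change    -0.02637   -0.05275   -0.02637    0.05275
  Equil        2.033     0.2822 1.5904e-05     0.2238
  solve Keq expr → x = 0.02637; check Q = 1.9470e+04
Then add 0.9312 M of J.
Step 2:
                   J          A          B          E
  Initial      2.964     0.2822 1.5904e-05     0.2238
  Change  -4.9952e-06 -9.9904e-06 -4.9952e-06 9.9904e-06
  Equil        2.964     0.2821 1.0909e-05     0.2239
  solve Keq expr → x = 4.9952e-06; check Q = 1.9470e+04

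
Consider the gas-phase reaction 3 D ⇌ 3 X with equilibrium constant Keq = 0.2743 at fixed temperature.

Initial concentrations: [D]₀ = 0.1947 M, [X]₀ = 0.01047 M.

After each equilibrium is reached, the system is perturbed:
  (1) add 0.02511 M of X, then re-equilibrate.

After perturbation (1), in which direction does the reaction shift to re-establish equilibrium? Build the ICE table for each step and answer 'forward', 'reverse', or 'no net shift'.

Q₀ = 1.5550e-04 vs Keq = 0.2743 ⇒ Q<K, forward
Step 1:
                    D           X
  Initial      0.1947     0.01047
  Change     -0.07034     0.07034
  Equil        0.1244     0.08081
  solve Keq expr → x = 0.02345; check Q = 0.2743
Then add 0.02511 M of X.
Step 2:
                    D           X
  Initial      0.1244      0.1059
  Change      0.01522    -0.01522
  Equil        0.1396     0.09069
  solve Keq expr → x = -0.005074; check Q = 0.2743

Direction: reverse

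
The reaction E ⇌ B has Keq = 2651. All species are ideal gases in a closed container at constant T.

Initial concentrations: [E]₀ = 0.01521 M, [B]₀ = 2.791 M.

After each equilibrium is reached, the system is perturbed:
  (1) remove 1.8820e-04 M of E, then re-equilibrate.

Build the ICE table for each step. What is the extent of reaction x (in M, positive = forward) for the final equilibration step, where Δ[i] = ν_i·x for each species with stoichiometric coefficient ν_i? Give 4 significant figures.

x = -1.8813e-04 M

Q₀ = 183.5 vs Keq = 2651 ⇒ Q<K, forward
Step 1:
                    E           B
  I           0.01521       2.791
  C          -0.01415     0.01415
  E          0.001058       2.805
  solve Keq expr → x = 0.01415; check Q = 2651
Then remove 1.8820e-04 M of E.
Step 2:
                    E           B
  I        8.6995e-04       2.805
  C        1.8813e-04 -1.8813e-04
  E          0.001058       2.805
  solve Keq expr → x = -1.8813e-04; check Q = 2651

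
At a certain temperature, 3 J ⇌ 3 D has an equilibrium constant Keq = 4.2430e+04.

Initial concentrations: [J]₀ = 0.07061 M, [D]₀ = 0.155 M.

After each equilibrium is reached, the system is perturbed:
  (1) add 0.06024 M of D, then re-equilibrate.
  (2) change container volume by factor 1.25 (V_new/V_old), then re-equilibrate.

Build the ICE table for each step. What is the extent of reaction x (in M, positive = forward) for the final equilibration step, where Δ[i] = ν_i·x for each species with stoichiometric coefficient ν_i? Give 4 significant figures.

x = 0 M

Q₀ = 10.58 vs Keq = 4.2430e+04 ⇒ Q<K, forward
Step 1:
                   J          D
  init       0.07061      0.155
  Δ         -0.06432    0.06432
  eq        0.006288     0.2193
  solve Keq expr → x = 0.02144; check Q = 4.2430e+04
Then add 0.06024 M of D.
Step 2:
                   J          D
  init      0.006288     0.2796
  Δ         0.001679  -0.001679
  eq        0.007967     0.2779
  solve Keq expr → x = -5.5967e-04; check Q = 4.2430e+04
Then change container volume by factor 1.25 (V_new/V_old).
Step 3:
                   J          D
  init      0.006374     0.2223
  Δ                0          0
  eq        0.006374     0.2223
  solve Keq expr → x = 0; check Q = 4.2430e+04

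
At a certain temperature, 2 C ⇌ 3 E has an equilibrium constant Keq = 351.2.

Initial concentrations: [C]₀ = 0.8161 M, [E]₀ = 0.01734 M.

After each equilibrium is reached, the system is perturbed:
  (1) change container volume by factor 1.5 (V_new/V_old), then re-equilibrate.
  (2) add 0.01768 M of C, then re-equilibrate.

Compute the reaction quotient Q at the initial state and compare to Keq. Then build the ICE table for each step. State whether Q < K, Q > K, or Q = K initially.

Q₀ = 7.8282e-06; Q < K (proceeds forward)

Q₀ = 7.8282e-06 vs Keq = 351.2 ⇒ Q<K, forward
Step 1:
                  C         E
  init       0.8161   0.01734
  Δ         -0.7508     1.126
  eq        0.06526     1.144
  solve Keq expr → x = 0.3754; check Q = 351.2
Then change container volume by factor 1.5 (V_new/V_old).
Step 2:
                  C         E
  init      0.04351    0.7624
  Δ       -0.007223   0.01084
  eq        0.03628    0.7732
  solve Keq expr → x = 0.003612; check Q = 351.2
Then add 0.01768 M of C.
Step 3:
                  C         E
  init      0.05396    0.7732
  Δ        -0.01598   0.02397
  eq        0.03798    0.7972
  solve Keq expr → x = 0.00799; check Q = 351.2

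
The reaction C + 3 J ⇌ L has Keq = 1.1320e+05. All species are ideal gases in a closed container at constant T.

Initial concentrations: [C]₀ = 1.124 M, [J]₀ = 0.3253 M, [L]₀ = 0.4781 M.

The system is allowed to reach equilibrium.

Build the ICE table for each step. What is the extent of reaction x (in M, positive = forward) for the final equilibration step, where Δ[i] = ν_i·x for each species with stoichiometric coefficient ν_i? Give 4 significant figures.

x = 0.1027 M

Q₀ = 12.36 vs Keq = 1.1320e+05 ⇒ Q<K, forward
Step 1:
                    C           J           L
  Initial       1.124      0.3253      0.4781
  Change      -0.1027     -0.3082      0.1027
  Equil         1.021     0.01713      0.5808
  solve Keq expr → x = 0.1027; check Q = 1.1320e+05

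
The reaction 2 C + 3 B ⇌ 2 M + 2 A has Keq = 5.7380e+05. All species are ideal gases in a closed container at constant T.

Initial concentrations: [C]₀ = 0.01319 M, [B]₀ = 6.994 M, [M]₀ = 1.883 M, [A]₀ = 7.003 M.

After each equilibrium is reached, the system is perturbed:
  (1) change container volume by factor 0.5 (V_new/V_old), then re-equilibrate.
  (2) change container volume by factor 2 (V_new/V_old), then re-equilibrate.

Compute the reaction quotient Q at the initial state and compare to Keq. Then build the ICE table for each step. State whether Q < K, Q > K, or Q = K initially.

Q₀ = 2921 vs Keq = 5.7380e+05 ⇒ Q<K, forward
Step 1:
                    C           B           M           A
  I           0.01319       6.994       1.883       7.003
  C          -0.01224    -0.01836     0.01224     0.01224
  E        9.5268e-04       6.976       1.895       7.015
  solve Keq expr → x = 0.006119; check Q = 5.7380e+05
Then change container volume by factor 0.5 (V_new/V_old).
Step 2:
                    C           B           M           A
  I          0.001905       13.95        3.79       14.03
  C       -5.5770e-04 -8.3655e-04  5.5770e-04  5.5770e-04
  E          0.001348       13.95       3.791       14.03
  solve Keq expr → x = 2.7885e-04; check Q = 5.7380e+05
Then change container volume by factor 2 (V_new/V_old).
Step 3:
                    C           B           M           A
  I        6.7384e-04       6.975       1.896       7.016
  C        2.7885e-04  4.1827e-04 -2.7885e-04 -2.7885e-04
  E        9.5268e-04       6.976       1.895       7.015
  solve Keq expr → x = -1.3942e-04; check Q = 5.7380e+05

Q₀ = 2921; Q < K (proceeds forward)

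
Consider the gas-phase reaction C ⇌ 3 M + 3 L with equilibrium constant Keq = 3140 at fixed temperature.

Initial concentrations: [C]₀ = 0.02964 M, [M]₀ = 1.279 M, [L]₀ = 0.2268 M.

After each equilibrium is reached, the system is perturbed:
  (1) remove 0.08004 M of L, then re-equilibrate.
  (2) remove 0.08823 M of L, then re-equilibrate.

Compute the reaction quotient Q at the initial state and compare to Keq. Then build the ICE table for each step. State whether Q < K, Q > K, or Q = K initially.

Q₀ = 0.8235; Q < K (proceeds forward)

Q₀ = 0.8235 vs Keq = 3140 ⇒ Q<K, forward
Step 1:
                  C         M         L
  I         0.02964     1.279    0.2268
  C        -0.02961   0.08884   0.08884
  E       2.5631e-05     1.368    0.3156
  solve Keq expr → x = 0.02961; check Q = 3140
Then remove 0.08004 M of L.
Step 2:
                  C         M         L
  I       2.5631e-05     1.368    0.2356
  C       -1.4965e-05 4.4895e-05 4.4895e-05
  E       1.0666e-05     1.368    0.2356
  solve Keq expr → x = 1.4965e-05; check Q = 3140
Then remove 0.08823 M of L.
Step 3:
                  C         M         L
  I       1.0666e-05     1.368    0.1474
  C       -8.0535e-06 2.4160e-05 2.4160e-05
  E       2.6128e-06     1.368    0.1474
  solve Keq expr → x = 8.0535e-06; check Q = 3140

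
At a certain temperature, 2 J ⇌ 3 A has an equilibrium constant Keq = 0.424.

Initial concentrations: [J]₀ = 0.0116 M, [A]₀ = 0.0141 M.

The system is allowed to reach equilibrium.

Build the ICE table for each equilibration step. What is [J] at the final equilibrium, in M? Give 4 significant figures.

Q₀ = 0.02083 vs Keq = 0.424 ⇒ Q<K, forward
Step 1:
                   J          A
  I           0.0116     0.0141
  C        -0.006136   0.009205
  E         0.005464     0.0233
  solve Keq expr → x = 0.003068; check Q = 0.424

[J]_eq = 0.005464 M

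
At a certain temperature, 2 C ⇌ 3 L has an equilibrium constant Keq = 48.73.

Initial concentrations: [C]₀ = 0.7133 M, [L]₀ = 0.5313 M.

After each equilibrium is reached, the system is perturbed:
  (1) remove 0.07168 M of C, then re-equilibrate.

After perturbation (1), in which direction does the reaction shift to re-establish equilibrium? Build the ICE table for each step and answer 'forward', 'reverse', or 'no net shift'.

Q₀ = 0.2948 vs Keq = 48.73 ⇒ Q<K, forward
Step 1:
                    C           L
  Initial      0.7133      0.5313
  Change      -0.5041      0.7561
  Equil        0.2092       1.287
  solve Keq expr → x = 0.252; check Q = 48.73
Then remove 0.07168 M of C.
Step 2:
                    C           L
  Initial      0.1376       1.287
  Change       0.0527    -0.07906
  Equil        0.1903       1.208
  solve Keq expr → x = -0.02635; check Q = 48.73

Direction: reverse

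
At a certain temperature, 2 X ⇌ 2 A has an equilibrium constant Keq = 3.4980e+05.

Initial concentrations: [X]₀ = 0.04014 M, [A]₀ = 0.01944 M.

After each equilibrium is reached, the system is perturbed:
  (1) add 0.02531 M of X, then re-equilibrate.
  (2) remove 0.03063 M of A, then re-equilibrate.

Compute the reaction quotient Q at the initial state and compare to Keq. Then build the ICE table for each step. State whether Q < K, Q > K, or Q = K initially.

Q₀ = 0.2346 vs Keq = 3.4980e+05 ⇒ Q<K, forward
Step 1:
                    X           A
  Initial     0.04014     0.01944
  Change     -0.04004     0.04004
  Equil    1.0057e-04     0.05948
  solve Keq expr → x = 0.02002; check Q = 3.4980e+05
Then add 0.02531 M of X.
Step 2:
                    X           A
  Initial     0.02541     0.05948
  Change     -0.02527     0.02527
  Equil    1.4329e-04     0.08475
  solve Keq expr → x = 0.01263; check Q = 3.4980e+05
Then remove 0.03063 M of A.
Step 3:
                    X           A
  Initial  1.4329e-04     0.05412
  Change  -5.1702e-05  5.1702e-05
  Equil    9.1588e-05     0.05417
  solve Keq expr → x = 2.5851e-05; check Q = 3.4980e+05

Q₀ = 0.2346; Q < K (proceeds forward)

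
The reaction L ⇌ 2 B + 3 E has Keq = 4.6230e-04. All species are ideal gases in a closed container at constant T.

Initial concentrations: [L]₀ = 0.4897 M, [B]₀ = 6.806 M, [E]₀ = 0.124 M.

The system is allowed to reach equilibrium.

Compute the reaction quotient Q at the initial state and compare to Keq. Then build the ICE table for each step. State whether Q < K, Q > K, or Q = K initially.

Q₀ = 0.1804; Q > K (proceeds reverse)

Q₀ = 0.1804 vs Keq = 4.6230e-04 ⇒ Q>K, reverse
Step 1:
                    L           B           E
  I            0.4897       6.806       0.124
  C            0.0355      -0.071     -0.1065
  E            0.5252       6.735     0.01749
  solve Keq expr → x = -0.0355; check Q = 4.6230e-04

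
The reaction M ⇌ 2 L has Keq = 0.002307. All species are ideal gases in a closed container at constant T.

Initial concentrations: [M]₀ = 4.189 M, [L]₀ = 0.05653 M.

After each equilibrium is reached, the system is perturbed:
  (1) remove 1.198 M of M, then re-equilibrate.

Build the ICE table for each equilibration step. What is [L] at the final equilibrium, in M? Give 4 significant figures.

Q₀ = 7.6286e-04 vs Keq = 0.002307 ⇒ Q<K, forward
Step 1:
                    M           L
  Initial       4.189     0.05653
  Change     -0.02077     0.04153
  Equil         4.168     0.09806
  solve Keq expr → x = 0.02077; check Q = 0.002307
Then remove 1.198 M of M.
Step 2:
                    M           L
  Initial        2.97     0.09806
  Change     0.007589    -0.01518
  Equil         2.978     0.08288
  solve Keq expr → x = -0.007589; check Q = 0.002307

[L]_eq = 0.08288 M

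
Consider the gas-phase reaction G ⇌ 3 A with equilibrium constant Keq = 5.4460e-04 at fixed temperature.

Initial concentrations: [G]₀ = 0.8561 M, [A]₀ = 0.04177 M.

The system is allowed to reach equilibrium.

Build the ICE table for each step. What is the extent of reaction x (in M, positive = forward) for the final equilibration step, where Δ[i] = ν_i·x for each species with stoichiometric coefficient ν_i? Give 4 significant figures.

x = 0.0118 M

Q₀ = 8.5127e-05 vs Keq = 5.4460e-04 ⇒ Q<K, forward
Step 1:
                  G         A
  Initial    0.8561   0.04177
  Change    -0.0118   0.03541
  Equil      0.8443   0.07718
  solve Keq expr → x = 0.0118; check Q = 5.4460e-04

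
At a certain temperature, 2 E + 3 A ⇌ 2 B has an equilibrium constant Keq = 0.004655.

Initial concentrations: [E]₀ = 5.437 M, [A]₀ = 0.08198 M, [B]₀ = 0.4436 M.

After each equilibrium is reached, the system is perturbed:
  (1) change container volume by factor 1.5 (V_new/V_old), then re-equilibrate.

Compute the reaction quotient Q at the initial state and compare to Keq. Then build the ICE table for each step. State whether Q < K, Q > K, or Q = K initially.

Q₀ = 12.08; Q > K (proceeds reverse)

Q₀ = 12.08 vs Keq = 0.004655 ⇒ Q>K, reverse
Step 1:
                  E         A         B
  init        5.437   0.08198    0.4436
  Δ           0.295    0.4425    -0.295
  eq          5.732    0.5245    0.1486
  solve Keq expr → x = -0.1475; check Q = 0.004655
Then change container volume by factor 1.5 (V_new/V_old).
Step 2:
                  E         A         B
  init        3.821    0.3497   0.09904
  Δ          0.0328    0.0492   -0.0328
  eq          3.854    0.3989   0.06625
  solve Keq expr → x = -0.0164; check Q = 0.004655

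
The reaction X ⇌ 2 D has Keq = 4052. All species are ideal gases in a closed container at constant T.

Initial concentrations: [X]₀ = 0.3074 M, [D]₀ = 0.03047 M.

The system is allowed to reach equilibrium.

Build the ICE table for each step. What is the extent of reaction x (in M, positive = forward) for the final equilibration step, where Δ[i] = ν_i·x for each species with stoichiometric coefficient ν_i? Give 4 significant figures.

Q₀ = 0.00302 vs Keq = 4052 ⇒ Q<K, forward
Step 1:
                   X          D
  Initial     0.3074    0.03047
  Change     -0.3073     0.6146
  Equil   1.0269e-04     0.6451
  solve Keq expr → x = 0.3073; check Q = 4052

x = 0.3073 M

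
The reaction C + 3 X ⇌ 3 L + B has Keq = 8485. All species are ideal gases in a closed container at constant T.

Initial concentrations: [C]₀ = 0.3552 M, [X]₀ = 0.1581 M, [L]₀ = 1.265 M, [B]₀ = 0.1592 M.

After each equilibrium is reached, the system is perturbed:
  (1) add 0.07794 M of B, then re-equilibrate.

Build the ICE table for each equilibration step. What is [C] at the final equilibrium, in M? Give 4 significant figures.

[C]_eq = 0.3234 M

Q₀ = 229.6 vs Keq = 8485 ⇒ Q<K, forward
Step 1:
                    C           X           L           B
  I            0.3552      0.1581       1.265      0.1592
  C          -0.03386     -0.1016      0.1016     0.03386
  E            0.3213     0.05653       1.367      0.1931
  solve Keq expr → x = 0.03386; check Q = 8485
Then add 0.07794 M of B.
Step 2:
                    C           X           L           B
  I            0.3213     0.05653       1.367       0.271
  C          0.002062    0.006185   -0.006185   -0.002062
  E            0.3234     0.06272        1.36      0.2689
  solve Keq expr → x = -0.002062; check Q = 8485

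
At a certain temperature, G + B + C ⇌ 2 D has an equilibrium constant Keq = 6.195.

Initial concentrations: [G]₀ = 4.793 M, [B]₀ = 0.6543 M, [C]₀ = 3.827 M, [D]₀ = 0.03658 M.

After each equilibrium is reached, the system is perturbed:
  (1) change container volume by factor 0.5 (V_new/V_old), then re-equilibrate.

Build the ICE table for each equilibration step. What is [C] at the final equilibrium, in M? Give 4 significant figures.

Q₀ = 1.1149e-04 vs Keq = 6.195 ⇒ Q<K, forward
Step 1:
                  G         B         C         D
  init        4.793    0.6543     3.827   0.03658
  Δ         -0.6336   -0.6336   -0.6336     1.267
  eq          4.159   0.02066     3.193     1.304
  solve Keq expr → x = 0.6336; check Q = 6.195
Then change container volume by factor 0.5 (V_new/V_old).
Step 2:
                  G         B         C         D
  init        8.319   0.04132     6.387     2.608
  Δ        -0.01991  -0.01991  -0.01991   0.03981
  eq          8.299   0.02141     6.367     2.648
  solve Keq expr → x = 0.01991; check Q = 6.195

[C]_eq = 6.367 M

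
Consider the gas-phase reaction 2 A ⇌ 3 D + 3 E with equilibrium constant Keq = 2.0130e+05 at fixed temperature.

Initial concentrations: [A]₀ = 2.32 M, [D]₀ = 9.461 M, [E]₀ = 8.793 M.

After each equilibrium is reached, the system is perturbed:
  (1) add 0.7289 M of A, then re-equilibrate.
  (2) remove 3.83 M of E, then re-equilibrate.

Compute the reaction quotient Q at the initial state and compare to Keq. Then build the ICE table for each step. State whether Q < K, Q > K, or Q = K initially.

Q₀ = 1.0697e+05; Q < K (proceeds forward)

Q₀ = 1.0697e+05 vs Keq = 2.0130e+05 ⇒ Q<K, forward
Step 1:
                  A         D         E
  init         2.32     9.461     8.793
  Δ         -0.3342    0.5013    0.5013
  eq          1.986     9.962     9.294
  solve Keq expr → x = 0.1671; check Q = 2.0130e+05
Then add 0.7289 M of A.
Step 2:
                  A         D         E
  init        2.715     9.962     9.294
  Δ         -0.3675    0.5512    0.5512
  eq          2.347     10.51     9.846
  solve Keq expr → x = 0.1837; check Q = 2.0130e+05
Then remove 3.83 M of E.
Step 3:
                  A         D         E
  init        2.347     10.51     6.016
  Δ         -0.7007     1.051     1.051
  eq          1.647     11.56     7.067
  solve Keq expr → x = 0.3503; check Q = 2.0130e+05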